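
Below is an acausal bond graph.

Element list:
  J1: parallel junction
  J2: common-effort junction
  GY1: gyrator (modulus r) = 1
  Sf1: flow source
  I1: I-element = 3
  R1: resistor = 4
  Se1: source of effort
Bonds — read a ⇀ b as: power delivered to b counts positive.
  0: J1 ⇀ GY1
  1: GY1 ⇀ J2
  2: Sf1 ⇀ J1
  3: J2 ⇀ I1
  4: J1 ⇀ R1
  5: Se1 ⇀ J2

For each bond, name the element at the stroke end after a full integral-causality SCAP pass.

#0 stroke→GY1
#1 stroke→GY1
#2 stroke→Sf1
#3 stroke→I1
#4 stroke→J1
#5 stroke→J2

β2 |Sf1  (Sf1 fixes flow; stroke at Sf1)
β5 |J2  (Se1 (Se) sets effort on bond)
β1 |GY1  (0-jn J2 has e-setter on 5)
β3 |I1  (J2 effort already set via bond 5)
β0 |GY1  (GY1 both-in/both-out from 1)
β4 |J1  (only one effort-in slot at J1)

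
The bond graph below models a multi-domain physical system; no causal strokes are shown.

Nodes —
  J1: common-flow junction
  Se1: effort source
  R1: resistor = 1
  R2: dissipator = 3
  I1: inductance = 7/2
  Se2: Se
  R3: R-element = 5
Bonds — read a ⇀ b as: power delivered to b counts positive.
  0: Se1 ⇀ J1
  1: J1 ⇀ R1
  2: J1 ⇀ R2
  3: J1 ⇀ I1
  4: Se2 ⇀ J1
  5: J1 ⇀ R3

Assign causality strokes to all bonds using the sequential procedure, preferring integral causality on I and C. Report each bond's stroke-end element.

b0 →J1
b1 →J1
b2 →J1
b3 →I1
b4 →J1
b5 →J1

β0 →J1  (source Se1 imposes e)
β4 →J1  (Se2 fixes effort; stroke away)
β3 →I1  (I1: I, integral causality)
β1 →J1  (common-f at J1 fixed by 3)
β2 →J1  (J1 flow already set via bond 3)
β5 →J1  (1-jn J1 has f-setter on 3)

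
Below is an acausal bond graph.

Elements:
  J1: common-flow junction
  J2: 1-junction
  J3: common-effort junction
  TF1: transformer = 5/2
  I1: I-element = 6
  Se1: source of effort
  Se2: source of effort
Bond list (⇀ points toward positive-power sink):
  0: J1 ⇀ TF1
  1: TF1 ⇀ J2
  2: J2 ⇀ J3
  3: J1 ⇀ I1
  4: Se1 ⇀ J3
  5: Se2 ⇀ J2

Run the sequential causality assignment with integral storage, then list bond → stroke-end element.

β4 →J3  (Se1: effort source, stroke at far end)
β5 →J2  (Se2 fixes effort; stroke away)
β2 →J2  (J3: bond 4 brought effort, rest push out)
β1 →TF1  (J2 needs exactly one f-in)
β0 →J1  (TF1 one-in-one-out from 1)
β3 →I1  (J1 needs exactly one f-in)

b0 →J1
b1 →TF1
b2 →J2
b3 →I1
b4 →J3
b5 →J2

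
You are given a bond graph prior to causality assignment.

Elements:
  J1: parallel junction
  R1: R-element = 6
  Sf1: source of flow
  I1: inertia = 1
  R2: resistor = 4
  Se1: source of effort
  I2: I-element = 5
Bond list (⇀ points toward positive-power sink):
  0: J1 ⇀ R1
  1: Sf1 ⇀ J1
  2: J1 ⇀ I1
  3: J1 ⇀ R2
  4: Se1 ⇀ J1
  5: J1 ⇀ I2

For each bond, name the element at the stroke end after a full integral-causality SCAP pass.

#1 |Sf1  (Sf1 fixes flow; stroke at Sf1)
#4 |J1  (Se1: effort source, stroke at far end)
#0 |R1  (0-jn J1 has e-setter on 4)
#2 |I1  (J1 effort already set via bond 4)
#3 |R2  (0-jn J1 has e-setter on 4)
#5 |I2  (common-e at J1 fixed by 4)

b0 →R1
b1 →Sf1
b2 →I1
b3 →R2
b4 →J1
b5 →I2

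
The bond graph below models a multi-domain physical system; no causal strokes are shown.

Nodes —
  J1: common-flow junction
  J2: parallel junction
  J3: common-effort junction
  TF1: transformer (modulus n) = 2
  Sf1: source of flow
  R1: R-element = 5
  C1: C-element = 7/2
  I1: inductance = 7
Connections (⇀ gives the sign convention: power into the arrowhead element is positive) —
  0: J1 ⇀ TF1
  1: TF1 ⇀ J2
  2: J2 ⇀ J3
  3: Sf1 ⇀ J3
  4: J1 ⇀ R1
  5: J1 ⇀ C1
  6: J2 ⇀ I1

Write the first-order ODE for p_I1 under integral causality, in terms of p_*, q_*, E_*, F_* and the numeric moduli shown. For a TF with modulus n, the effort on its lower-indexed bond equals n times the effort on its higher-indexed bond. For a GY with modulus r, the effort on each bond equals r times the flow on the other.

#3 stroke at Sf1  (Sf1 (Sf) sets flow on bond)
#2 stroke at J3  (J3: last free bond brings effort in)
#5 stroke at J1  (C1 integral (e out))
#6 stroke at I1  (I1 integral (f out))
#1 stroke at J2  (closing 0-jn rule on J2)
#0 stroke at TF1  (through TF1, causality passes straight; one stroke at TF1)
#4 stroke at J1  (1-jn J1 has f-setter on 0)

dp_I1/dt = 5*F_Sf1/4 - 5*p_I1/28 - q_C1/7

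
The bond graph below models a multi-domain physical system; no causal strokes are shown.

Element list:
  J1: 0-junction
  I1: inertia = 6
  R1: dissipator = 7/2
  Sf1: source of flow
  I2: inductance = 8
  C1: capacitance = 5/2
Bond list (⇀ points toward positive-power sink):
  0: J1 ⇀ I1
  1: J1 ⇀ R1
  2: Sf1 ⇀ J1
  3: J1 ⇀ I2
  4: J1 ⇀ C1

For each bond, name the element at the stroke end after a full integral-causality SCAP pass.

β2 stroke at Sf1  (Sf1 fixes flow; stroke at Sf1)
β0 stroke at I1  (I1 outputs flow p/I1)
β3 stroke at I2  (I2 integral (f out))
β4 stroke at J1  (C1: C, integral causality)
β1 stroke at R1  (J1 effort already set via bond 4)

#0 stroke→I1
#1 stroke→R1
#2 stroke→Sf1
#3 stroke→I2
#4 stroke→J1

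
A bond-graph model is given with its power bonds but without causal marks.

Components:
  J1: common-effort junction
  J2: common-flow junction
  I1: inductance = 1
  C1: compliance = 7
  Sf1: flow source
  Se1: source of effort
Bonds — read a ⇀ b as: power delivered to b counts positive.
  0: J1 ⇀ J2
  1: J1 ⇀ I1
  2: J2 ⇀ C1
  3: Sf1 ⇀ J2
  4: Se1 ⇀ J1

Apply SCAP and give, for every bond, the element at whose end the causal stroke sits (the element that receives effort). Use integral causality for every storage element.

b0 stroke→J2
b1 stroke→I1
b2 stroke→J2
b3 stroke→Sf1
b4 stroke→J1

b3 stroke→Sf1  (Sf1 (Sf) sets flow on bond)
b4 stroke→J1  (Se1 (Se) sets effort on bond)
b0 stroke→J2  (J1 effort already set via bond 4)
b1 stroke→I1  (J1: bond 4 brought effort, rest push out)
b2 stroke→J2  (1-jn J2 has f-setter on 3)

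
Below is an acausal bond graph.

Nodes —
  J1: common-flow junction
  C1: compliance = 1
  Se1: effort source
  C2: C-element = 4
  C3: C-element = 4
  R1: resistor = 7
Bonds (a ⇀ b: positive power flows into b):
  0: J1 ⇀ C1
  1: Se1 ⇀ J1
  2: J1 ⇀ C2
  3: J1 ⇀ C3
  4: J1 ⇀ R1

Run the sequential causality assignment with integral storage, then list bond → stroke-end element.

b1 stroke at J1  (Se1 (Se) sets effort on bond)
b0 stroke at J1  (prefer integral on C1)
b2 stroke at J1  (C2 integral (e out))
b3 stroke at J1  (C3 outputs effort q/C3)
b4 stroke at R1  (J1 needs exactly one f-in)

β0 stroke→J1
β1 stroke→J1
β2 stroke→J1
β3 stroke→J1
β4 stroke→R1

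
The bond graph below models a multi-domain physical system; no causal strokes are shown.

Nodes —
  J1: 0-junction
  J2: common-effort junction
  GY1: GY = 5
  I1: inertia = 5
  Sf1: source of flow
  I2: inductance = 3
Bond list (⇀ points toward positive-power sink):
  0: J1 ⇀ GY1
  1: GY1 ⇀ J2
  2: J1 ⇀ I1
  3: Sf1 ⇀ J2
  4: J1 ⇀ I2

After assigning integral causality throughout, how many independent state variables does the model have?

β3 stroke→Sf1  (Sf1 (Sf) sets flow on bond)
β1 stroke→J2  (J2: last free bond brings effort in)
β0 stroke→J1  (GY GY1: same side as bond 1)
β2 stroke→I1  (0-jn J1 has e-setter on 0)
β4 stroke→I2  (J1 effort already set via bond 0)

2  (I1, I2 all integral)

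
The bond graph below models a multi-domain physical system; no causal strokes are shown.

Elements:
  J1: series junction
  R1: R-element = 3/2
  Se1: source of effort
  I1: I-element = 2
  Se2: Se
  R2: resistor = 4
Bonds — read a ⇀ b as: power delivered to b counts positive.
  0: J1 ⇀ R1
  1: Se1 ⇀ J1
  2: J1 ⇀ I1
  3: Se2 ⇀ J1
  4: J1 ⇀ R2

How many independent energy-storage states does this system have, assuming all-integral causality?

1  (I1 all integral)

bond 1 |J1  (Se1: effort source, stroke at far end)
bond 3 |J1  (Se2 fixes effort; stroke away)
bond 2 |I1  (I1 integral (f out))
bond 0 |J1  (common-f at J1 fixed by 2)
bond 4 |J1  (J1 flow already set via bond 2)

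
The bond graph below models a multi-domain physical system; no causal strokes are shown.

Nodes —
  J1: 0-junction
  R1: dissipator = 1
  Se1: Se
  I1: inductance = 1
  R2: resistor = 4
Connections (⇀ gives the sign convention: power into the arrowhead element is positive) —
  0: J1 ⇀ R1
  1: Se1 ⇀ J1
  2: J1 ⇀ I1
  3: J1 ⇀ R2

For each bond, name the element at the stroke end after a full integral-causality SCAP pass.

β0 |R1
β1 |J1
β2 |I1
β3 |R2

β1 stroke→J1  (Se1 (Se) sets effort on bond)
β0 stroke→R1  (J1: bond 1 brought effort, rest push out)
β2 stroke→I1  (J1 effort already set via bond 1)
β3 stroke→R2  (J1: bond 1 brought effort, rest push out)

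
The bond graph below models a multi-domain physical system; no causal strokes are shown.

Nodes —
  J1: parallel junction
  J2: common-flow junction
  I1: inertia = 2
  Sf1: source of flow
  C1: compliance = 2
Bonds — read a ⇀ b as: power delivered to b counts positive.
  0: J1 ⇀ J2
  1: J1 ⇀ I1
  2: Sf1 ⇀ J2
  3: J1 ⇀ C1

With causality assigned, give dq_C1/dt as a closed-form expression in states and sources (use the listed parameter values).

#2 →Sf1  (Sf1 (Sf) sets flow on bond)
#0 →J2  (common-f at J2 fixed by 2)
#1 →I1  (I1: I, integral causality)
#3 →J1  (only one effort-in slot at J1)

dq_C1/dt = -F_Sf1 - p_I1/2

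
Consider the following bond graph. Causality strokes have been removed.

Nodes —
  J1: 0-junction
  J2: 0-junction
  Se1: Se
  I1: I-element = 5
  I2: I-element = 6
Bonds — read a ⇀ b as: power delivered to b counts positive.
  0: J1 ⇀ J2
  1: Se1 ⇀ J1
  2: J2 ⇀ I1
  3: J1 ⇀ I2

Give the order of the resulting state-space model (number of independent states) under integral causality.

2  (I1, I2 all integral)

b1 stroke→J1  (source Se1 imposes e)
b0 stroke→J2  (common-e at J1 fixed by 1)
b3 stroke→I2  (J1: bond 1 brought effort, rest push out)
b2 stroke→I1  (common-e at J2 fixed by 0)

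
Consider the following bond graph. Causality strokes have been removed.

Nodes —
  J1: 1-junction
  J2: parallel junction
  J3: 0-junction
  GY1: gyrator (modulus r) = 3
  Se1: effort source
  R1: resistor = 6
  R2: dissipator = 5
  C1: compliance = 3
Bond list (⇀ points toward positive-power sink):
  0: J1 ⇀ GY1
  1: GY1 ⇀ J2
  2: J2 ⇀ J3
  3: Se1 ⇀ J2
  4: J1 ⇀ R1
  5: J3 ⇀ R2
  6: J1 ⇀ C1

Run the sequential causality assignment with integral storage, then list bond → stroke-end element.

bond 0 →GY1
bond 1 →GY1
bond 2 →J3
bond 3 →J2
bond 4 →J1
bond 5 →R2
bond 6 →J1

bond 3 stroke→J2  (Se1 (Se) sets effort on bond)
bond 1 stroke→GY1  (0-jn J2 has e-setter on 3)
bond 2 stroke→J3  (J2 effort already set via bond 3)
bond 5 stroke→R2  (common-e at J3 fixed by 2)
bond 0 stroke→GY1  (GY GY1: same side as bond 1)
bond 4 stroke→J1  (J1: bond 0 brought flow, rest push out)
bond 6 stroke→J1  (J1: bond 0 brought flow, rest push out)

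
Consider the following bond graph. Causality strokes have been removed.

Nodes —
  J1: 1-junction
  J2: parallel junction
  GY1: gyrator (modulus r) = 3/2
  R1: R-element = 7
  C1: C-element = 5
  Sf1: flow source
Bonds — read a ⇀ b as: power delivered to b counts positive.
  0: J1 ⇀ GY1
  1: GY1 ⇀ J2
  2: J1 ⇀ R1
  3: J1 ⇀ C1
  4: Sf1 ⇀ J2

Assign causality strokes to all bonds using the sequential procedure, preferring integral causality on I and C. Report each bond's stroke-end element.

bond 0 →J1
bond 1 →J2
bond 2 →R1
bond 3 →J1
bond 4 →Sf1

β4 →Sf1  (Sf1: flow source, stroke at near end)
β1 →J2  (closing 0-jn rule on J2)
β0 →J1  (GY1: gyrator matches bond 1)
β3 →J1  (prefer integral on C1)
β2 →R1  (J1 needs exactly one f-in)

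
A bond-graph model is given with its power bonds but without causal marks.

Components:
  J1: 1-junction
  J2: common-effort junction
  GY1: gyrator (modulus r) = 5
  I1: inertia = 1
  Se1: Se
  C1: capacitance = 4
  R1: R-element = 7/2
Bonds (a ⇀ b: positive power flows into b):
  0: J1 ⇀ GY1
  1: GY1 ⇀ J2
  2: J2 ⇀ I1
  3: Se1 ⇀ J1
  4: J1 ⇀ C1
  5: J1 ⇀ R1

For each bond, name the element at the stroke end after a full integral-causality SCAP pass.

bond 3 stroke→J1  (Se1 (Se) sets effort on bond)
bond 2 stroke→I1  (I1 integral (f out))
bond 1 stroke→J2  (closing 0-jn rule on J2)
bond 0 stroke→J1  (GY GY1: same side as bond 1)
bond 4 stroke→J1  (C1 integral (e out))
bond 5 stroke→R1  (closing 1-jn rule on J1)

bond 0 stroke→J1
bond 1 stroke→J2
bond 2 stroke→I1
bond 3 stroke→J1
bond 4 stroke→J1
bond 5 stroke→R1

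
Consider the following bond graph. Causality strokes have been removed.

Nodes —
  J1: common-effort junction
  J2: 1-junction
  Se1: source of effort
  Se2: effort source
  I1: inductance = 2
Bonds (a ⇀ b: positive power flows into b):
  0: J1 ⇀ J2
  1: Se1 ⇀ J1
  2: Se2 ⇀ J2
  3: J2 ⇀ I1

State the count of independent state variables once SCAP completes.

1  (I1 all integral)

b1 stroke→J1  (Se1: effort source, stroke at far end)
b2 stroke→J2  (Se2: effort source, stroke at far end)
b0 stroke→J2  (J1 effort already set via bond 1)
b3 stroke→I1  (J2: last free bond brings flow in)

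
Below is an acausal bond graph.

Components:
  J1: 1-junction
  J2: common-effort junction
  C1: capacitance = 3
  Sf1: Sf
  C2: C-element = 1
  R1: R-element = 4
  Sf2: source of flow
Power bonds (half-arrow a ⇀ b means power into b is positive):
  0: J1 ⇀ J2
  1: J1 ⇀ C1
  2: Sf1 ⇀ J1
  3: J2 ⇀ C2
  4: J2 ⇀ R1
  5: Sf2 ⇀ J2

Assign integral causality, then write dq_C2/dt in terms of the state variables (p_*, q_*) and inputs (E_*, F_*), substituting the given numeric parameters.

dq_C2/dt = F_Sf1 + F_Sf2 - q_C2/4

#2 stroke at Sf1  (source Sf1 imposes f)
#5 stroke at Sf2  (Sf2 (Sf) sets flow on bond)
#0 stroke at J1  (J1: bond 2 brought flow, rest push out)
#1 stroke at J1  (common-f at J1 fixed by 2)
#3 stroke at J2  (C2 outputs effort q/C2)
#4 stroke at R1  (J2 effort already set via bond 3)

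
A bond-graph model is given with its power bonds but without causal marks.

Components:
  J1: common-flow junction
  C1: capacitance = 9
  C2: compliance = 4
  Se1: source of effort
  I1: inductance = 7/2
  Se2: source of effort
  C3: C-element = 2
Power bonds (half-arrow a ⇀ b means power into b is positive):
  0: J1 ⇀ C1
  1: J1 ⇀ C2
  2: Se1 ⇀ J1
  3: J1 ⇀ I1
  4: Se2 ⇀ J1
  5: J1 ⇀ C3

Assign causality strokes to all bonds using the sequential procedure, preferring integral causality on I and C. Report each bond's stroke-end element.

b2 →J1  (Se1 (Se) sets effort on bond)
b4 →J1  (Se2 (Se) sets effort on bond)
b0 →J1  (prefer integral on C1)
b1 →J1  (C2: C, integral causality)
b3 →I1  (prefer integral on I1)
b5 →J1  (J1 flow already set via bond 3)

bond 0 stroke at J1
bond 1 stroke at J1
bond 2 stroke at J1
bond 3 stroke at I1
bond 4 stroke at J1
bond 5 stroke at J1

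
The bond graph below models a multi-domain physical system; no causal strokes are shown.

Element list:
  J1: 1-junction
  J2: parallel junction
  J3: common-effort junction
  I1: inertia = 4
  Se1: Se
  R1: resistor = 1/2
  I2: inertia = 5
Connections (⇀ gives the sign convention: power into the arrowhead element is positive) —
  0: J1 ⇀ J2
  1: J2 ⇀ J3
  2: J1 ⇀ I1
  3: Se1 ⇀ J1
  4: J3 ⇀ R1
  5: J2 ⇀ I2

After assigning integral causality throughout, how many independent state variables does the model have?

#3 →J1  (Se1 fixes effort; stroke away)
#2 →I1  (prefer integral on I1)
#0 →J1  (common-f at J1 fixed by 2)
#5 →I2  (I2 integral (f out))
#1 →J2  (J2 needs exactly one e-in)
#4 →J3  (closing 0-jn rule on J3)

2  (I1, I2 all integral)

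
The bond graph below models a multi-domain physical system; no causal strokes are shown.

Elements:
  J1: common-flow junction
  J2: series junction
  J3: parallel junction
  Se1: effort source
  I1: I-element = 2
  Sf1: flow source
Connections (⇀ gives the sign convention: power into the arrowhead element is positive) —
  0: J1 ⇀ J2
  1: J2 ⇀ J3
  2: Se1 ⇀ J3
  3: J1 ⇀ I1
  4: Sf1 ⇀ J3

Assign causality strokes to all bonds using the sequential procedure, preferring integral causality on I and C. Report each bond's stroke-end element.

β0 →J1
β1 →J2
β2 →J3
β3 →I1
β4 →Sf1

bond 2 →J3  (Se1 (Se) sets effort on bond)
bond 4 →Sf1  (Sf1 fixes flow; stroke at Sf1)
bond 1 →J2  (J3 effort already set via bond 2)
bond 0 →J1  (closing 1-jn rule on J2)
bond 3 →I1  (only one flow-in slot at J1)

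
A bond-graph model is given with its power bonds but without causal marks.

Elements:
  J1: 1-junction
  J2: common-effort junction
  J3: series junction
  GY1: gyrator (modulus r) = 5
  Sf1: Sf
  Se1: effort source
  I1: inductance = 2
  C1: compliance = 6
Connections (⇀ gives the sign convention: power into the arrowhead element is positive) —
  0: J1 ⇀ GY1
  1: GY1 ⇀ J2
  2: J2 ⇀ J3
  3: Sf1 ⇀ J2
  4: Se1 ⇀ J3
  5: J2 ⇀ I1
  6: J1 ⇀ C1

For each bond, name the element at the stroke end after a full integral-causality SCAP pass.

b0 stroke→GY1
b1 stroke→GY1
b2 stroke→J2
b3 stroke→Sf1
b4 stroke→J3
b5 stroke→I1
b6 stroke→J1

β3 stroke→Sf1  (source Sf1 imposes f)
β4 stroke→J3  (Se1 fixes effort; stroke away)
β2 stroke→J2  (J3 needs exactly one f-in)
β1 stroke→GY1  (J2: bond 2 brought effort, rest push out)
β5 stroke→I1  (J2: bond 2 brought effort, rest push out)
β0 stroke→GY1  (through GY1, causality inverts; strokes same side of GY1)
β6 stroke→J1  (1-jn J1 has f-setter on 0)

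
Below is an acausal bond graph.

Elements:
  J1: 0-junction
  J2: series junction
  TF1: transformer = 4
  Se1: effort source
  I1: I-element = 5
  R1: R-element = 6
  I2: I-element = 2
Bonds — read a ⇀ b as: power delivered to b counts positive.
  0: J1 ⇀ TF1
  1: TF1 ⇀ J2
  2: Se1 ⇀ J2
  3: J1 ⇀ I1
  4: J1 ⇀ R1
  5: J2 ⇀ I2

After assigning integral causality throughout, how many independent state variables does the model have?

2  (I1, I2 all integral)

b2 stroke→J2  (Se1 (Se) sets effort on bond)
b3 stroke→I1  (I1 outputs flow p/I1)
b5 stroke→I2  (I2 integral (f out))
b1 stroke→J2  (J2: bond 5 brought flow, rest push out)
b0 stroke→TF1  (through TF1, causality passes straight; one stroke at TF1)
b4 stroke→J1  (closing 0-jn rule on J1)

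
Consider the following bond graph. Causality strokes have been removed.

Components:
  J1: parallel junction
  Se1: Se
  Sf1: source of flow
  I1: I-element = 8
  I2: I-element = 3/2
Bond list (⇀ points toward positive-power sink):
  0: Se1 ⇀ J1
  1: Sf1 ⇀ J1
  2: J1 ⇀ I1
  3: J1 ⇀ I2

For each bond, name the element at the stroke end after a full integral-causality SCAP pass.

#0 stroke at J1  (source Se1 imposes e)
#1 stroke at Sf1  (Sf1 (Sf) sets flow on bond)
#2 stroke at I1  (0-jn J1 has e-setter on 0)
#3 stroke at I2  (J1: bond 0 brought effort, rest push out)

#0 →J1
#1 →Sf1
#2 →I1
#3 →I2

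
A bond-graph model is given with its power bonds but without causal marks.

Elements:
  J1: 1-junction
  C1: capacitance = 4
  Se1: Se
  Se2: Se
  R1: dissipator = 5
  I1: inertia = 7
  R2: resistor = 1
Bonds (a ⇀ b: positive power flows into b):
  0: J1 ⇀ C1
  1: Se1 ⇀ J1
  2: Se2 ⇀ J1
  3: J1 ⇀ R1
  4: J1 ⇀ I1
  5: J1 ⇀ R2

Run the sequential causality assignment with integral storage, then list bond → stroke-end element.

β1 stroke→J1  (Se1 (Se) sets effort on bond)
β2 stroke→J1  (Se2 (Se) sets effort on bond)
β0 stroke→J1  (prefer integral on C1)
β4 stroke→I1  (I1: I, integral causality)
β3 stroke→J1  (common-f at J1 fixed by 4)
β5 stroke→J1  (common-f at J1 fixed by 4)

β0 stroke→J1
β1 stroke→J1
β2 stroke→J1
β3 stroke→J1
β4 stroke→I1
β5 stroke→J1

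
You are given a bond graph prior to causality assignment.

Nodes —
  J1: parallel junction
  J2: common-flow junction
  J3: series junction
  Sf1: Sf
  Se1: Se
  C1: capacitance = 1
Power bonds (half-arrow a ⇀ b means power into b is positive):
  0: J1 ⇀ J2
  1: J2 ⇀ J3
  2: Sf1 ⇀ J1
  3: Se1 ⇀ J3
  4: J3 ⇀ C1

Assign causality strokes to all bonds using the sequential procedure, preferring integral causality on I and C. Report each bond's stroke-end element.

b2 stroke→Sf1  (Sf1 fixes flow; stroke at Sf1)
b3 stroke→J3  (Se1: effort source, stroke at far end)
b0 stroke→J1  (J1: last free bond brings effort in)
b1 stroke→J2  (common-f at J2 fixed by 0)
b4 stroke→J3  (J3: bond 1 brought flow, rest push out)

#0 stroke at J1
#1 stroke at J2
#2 stroke at Sf1
#3 stroke at J3
#4 stroke at J3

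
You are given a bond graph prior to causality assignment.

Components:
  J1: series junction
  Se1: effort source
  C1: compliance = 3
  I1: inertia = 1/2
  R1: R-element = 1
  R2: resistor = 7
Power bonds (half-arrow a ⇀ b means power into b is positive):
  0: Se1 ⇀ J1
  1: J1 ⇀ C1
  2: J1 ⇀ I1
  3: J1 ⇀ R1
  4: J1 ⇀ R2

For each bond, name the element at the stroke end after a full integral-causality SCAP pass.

#0 |J1  (Se1: effort source, stroke at far end)
#1 |J1  (C1 integral (e out))
#2 |I1  (I1 outputs flow p/I1)
#3 |J1  (J1: bond 2 brought flow, rest push out)
#4 |J1  (J1: bond 2 brought flow, rest push out)

b0 stroke→J1
b1 stroke→J1
b2 stroke→I1
b3 stroke→J1
b4 stroke→J1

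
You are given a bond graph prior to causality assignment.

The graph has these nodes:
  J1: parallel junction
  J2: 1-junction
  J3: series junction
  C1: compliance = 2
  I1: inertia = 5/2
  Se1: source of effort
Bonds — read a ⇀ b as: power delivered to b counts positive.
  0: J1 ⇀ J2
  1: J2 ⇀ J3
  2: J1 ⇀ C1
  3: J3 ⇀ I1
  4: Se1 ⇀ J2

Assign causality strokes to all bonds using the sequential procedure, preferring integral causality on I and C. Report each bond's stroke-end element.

#4 stroke at J2  (Se1 fixes effort; stroke away)
#2 stroke at J1  (C1 integral (e out))
#0 stroke at J2  (J1 effort already set via bond 2)
#1 stroke at J3  (only one flow-in slot at J2)
#3 stroke at I1  (closing 1-jn rule on J3)

bond 0 stroke at J2
bond 1 stroke at J3
bond 2 stroke at J1
bond 3 stroke at I1
bond 4 stroke at J2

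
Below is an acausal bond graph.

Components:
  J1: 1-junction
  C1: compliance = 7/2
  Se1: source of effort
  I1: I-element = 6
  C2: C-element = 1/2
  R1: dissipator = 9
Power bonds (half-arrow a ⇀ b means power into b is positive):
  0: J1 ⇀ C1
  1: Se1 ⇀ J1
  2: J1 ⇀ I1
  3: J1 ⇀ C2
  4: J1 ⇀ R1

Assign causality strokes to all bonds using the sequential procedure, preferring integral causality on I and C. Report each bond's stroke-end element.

#0 →J1
#1 →J1
#2 →I1
#3 →J1
#4 →J1

β1 stroke→J1  (Se1 (Se) sets effort on bond)
β0 stroke→J1  (C1 outputs effort q/C1)
β2 stroke→I1  (I1 integral (f out))
β3 stroke→J1  (J1: bond 2 brought flow, rest push out)
β4 stroke→J1  (J1 flow already set via bond 2)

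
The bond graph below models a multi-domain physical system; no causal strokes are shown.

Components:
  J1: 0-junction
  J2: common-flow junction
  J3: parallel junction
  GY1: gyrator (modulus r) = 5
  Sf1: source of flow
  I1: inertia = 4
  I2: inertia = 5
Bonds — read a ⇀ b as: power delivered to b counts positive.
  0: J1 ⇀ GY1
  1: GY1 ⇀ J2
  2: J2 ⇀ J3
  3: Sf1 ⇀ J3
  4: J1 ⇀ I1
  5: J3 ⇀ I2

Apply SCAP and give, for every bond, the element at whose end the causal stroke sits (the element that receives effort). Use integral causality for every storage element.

#0 stroke at J1
#1 stroke at J2
#2 stroke at J3
#3 stroke at Sf1
#4 stroke at I1
#5 stroke at I2

#3 stroke→Sf1  (Sf1: flow source, stroke at near end)
#4 stroke→I1  (prefer integral on I1)
#0 stroke→J1  (closing 0-jn rule on J1)
#1 stroke→J2  (GY GY1: same side as bond 0)
#2 stroke→J3  (J2: last free bond brings flow in)
#5 stroke→I2  (common-e at J3 fixed by 2)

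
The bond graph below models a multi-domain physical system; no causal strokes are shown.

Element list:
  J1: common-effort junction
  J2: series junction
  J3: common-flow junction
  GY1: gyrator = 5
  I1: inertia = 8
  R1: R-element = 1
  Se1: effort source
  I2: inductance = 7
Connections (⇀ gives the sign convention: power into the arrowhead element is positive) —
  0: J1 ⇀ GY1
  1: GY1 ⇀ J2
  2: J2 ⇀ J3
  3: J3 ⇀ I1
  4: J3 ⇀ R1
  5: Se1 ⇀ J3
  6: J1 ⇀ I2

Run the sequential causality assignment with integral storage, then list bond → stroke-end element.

bond 0 →J1
bond 1 →J2
bond 2 →J3
bond 3 →I1
bond 4 →J3
bond 5 →J3
bond 6 →I2

b5 stroke→J3  (Se1: effort source, stroke at far end)
b3 stroke→I1  (I1: I, integral causality)
b2 stroke→J3  (J3: bond 3 brought flow, rest push out)
b4 stroke→J3  (J3: bond 3 brought flow, rest push out)
b1 stroke→J2  (J2 flow already set via bond 2)
b0 stroke→J1  (GY1: gyrator matches bond 1)
b6 stroke→I2  (0-jn J1 has e-setter on 0)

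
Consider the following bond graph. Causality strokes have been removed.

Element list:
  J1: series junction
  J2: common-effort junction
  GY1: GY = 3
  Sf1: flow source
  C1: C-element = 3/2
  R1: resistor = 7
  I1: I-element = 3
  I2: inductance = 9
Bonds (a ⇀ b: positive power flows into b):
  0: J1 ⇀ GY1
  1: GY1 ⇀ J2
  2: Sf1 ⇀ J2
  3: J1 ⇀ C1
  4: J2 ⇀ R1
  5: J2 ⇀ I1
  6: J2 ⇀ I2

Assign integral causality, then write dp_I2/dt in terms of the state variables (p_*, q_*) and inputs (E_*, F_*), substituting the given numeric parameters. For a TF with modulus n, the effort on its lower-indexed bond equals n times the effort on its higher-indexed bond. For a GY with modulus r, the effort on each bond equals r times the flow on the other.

dp_I2/dt = 7*F_Sf1 - 7*p_I1/3 - 7*p_I2/9 - 14*q_C1/9

β2 |Sf1  (Sf1: flow source, stroke at near end)
β3 |J1  (prefer integral on C1)
β0 |GY1  (J1 needs exactly one f-in)
β1 |GY1  (through GY1, causality inverts; strokes same side of GY1)
β5 |I1  (I1 integral (f out))
β6 |I2  (I2 outputs flow p/I2)
β4 |J2  (J2: last free bond brings effort in)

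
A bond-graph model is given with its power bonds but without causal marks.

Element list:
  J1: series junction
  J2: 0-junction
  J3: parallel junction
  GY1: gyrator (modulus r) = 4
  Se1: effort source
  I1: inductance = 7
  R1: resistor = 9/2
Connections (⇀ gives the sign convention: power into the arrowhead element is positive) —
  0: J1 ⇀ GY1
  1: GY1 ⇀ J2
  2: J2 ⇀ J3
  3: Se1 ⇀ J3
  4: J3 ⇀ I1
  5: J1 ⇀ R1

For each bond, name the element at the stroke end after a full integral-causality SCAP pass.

#0 →GY1
#1 →GY1
#2 →J2
#3 →J3
#4 →I1
#5 →J1

β3 stroke→J3  (source Se1 imposes e)
β2 stroke→J2  (J3 effort already set via bond 3)
β4 stroke→I1  (J3: bond 3 brought effort, rest push out)
β1 stroke→GY1  (J2: bond 2 brought effort, rest push out)
β0 stroke→GY1  (through GY1, causality inverts; strokes same side of GY1)
β5 stroke→J1  (J1 flow already set via bond 0)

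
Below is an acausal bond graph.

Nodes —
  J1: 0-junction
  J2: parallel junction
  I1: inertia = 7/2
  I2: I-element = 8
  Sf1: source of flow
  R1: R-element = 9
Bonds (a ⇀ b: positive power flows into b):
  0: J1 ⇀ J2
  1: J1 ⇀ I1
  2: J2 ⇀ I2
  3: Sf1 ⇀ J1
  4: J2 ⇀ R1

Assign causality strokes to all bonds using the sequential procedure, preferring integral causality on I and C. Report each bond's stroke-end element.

b3 stroke at Sf1  (Sf1 fixes flow; stroke at Sf1)
b1 stroke at I1  (prefer integral on I1)
b0 stroke at J1  (J1 needs exactly one e-in)
b2 stroke at I2  (I2: I, integral causality)
b4 stroke at J2  (J2: last free bond brings effort in)

b0 stroke at J1
b1 stroke at I1
b2 stroke at I2
b3 stroke at Sf1
b4 stroke at J2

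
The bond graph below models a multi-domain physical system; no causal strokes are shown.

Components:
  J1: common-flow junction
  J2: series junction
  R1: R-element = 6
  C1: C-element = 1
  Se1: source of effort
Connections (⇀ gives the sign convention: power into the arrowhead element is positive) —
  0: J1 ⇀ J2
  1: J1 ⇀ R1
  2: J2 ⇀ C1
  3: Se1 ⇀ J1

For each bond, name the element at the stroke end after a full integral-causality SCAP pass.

b3 →J1  (source Se1 imposes e)
b2 →J2  (C1 outputs effort q/C1)
b0 →J1  (closing 1-jn rule on J2)
b1 →R1  (only one flow-in slot at J1)

bond 0 |J1
bond 1 |R1
bond 2 |J2
bond 3 |J1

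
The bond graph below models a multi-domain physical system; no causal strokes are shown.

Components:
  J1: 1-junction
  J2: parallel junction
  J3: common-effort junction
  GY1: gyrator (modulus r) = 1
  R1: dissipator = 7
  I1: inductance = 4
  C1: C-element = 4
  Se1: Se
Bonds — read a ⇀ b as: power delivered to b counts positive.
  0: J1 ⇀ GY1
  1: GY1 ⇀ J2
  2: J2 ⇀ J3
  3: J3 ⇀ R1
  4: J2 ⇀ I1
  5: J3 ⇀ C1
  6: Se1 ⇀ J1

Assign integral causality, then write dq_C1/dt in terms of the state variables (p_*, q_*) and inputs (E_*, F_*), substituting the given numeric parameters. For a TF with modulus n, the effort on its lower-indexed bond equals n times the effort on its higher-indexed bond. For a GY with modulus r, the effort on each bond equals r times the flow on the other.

#6 →J1  (Se1: effort source, stroke at far end)
#0 →GY1  (closing 1-jn rule on J1)
#1 →GY1  (GY1 both-in/both-out from 0)
#4 →I1  (I1 integral (f out))
#2 →J2  (only one effort-in slot at J2)
#5 →J3  (prefer integral on C1)
#3 →R1  (common-e at J3 fixed by 5)

dq_C1/dt = E_Se1 - p_I1/4 - q_C1/28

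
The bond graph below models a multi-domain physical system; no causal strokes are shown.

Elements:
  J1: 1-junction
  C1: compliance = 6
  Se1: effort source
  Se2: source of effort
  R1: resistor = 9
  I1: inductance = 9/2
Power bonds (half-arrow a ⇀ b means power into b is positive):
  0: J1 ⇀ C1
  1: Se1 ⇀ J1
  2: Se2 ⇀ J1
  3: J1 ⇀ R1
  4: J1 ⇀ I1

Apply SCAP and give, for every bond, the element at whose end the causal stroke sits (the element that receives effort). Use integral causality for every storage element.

b0 stroke→J1
b1 stroke→J1
b2 stroke→J1
b3 stroke→J1
b4 stroke→I1

b1 stroke at J1  (Se1 (Se) sets effort on bond)
b2 stroke at J1  (Se2: effort source, stroke at far end)
b0 stroke at J1  (prefer integral on C1)
b4 stroke at I1  (I1 outputs flow p/I1)
b3 stroke at J1  (1-jn J1 has f-setter on 4)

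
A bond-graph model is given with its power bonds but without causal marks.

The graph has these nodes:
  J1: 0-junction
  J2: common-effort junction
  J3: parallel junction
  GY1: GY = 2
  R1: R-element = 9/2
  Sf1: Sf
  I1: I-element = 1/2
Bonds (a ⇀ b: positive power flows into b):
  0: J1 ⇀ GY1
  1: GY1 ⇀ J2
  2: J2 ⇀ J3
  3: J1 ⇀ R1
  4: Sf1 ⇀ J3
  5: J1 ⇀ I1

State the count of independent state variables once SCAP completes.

β4 →Sf1  (source Sf1 imposes f)
β2 →J3  (only one effort-in slot at J3)
β1 →J2  (J2 needs exactly one e-in)
β0 →J1  (GY GY1: same side as bond 1)
β3 →R1  (0-jn J1 has e-setter on 0)
β5 →I1  (common-e at J1 fixed by 0)

1  (I1 all integral)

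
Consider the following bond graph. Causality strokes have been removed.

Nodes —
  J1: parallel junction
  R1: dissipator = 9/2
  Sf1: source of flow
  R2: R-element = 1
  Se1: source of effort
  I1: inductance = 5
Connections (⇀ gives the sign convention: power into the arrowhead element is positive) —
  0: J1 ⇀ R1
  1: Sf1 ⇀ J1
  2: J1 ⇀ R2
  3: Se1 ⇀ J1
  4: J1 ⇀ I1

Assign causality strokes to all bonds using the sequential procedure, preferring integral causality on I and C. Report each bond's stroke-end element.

#1 stroke→Sf1  (source Sf1 imposes f)
#3 stroke→J1  (Se1 (Se) sets effort on bond)
#0 stroke→R1  (0-jn J1 has e-setter on 3)
#2 stroke→R2  (0-jn J1 has e-setter on 3)
#4 stroke→I1  (0-jn J1 has e-setter on 3)

b0 |R1
b1 |Sf1
b2 |R2
b3 |J1
b4 |I1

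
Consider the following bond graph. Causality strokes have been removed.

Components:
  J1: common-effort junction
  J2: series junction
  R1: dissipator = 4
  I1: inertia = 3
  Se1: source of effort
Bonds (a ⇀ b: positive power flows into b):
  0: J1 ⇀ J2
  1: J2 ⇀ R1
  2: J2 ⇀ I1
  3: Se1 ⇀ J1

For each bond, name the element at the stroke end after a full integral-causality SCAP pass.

β0 stroke at J2
β1 stroke at J2
β2 stroke at I1
β3 stroke at J1

bond 3 |J1  (Se1 (Se) sets effort on bond)
bond 0 |J2  (J1 effort already set via bond 3)
bond 2 |I1  (I1 outputs flow p/I1)
bond 1 |J2  (J2: bond 2 brought flow, rest push out)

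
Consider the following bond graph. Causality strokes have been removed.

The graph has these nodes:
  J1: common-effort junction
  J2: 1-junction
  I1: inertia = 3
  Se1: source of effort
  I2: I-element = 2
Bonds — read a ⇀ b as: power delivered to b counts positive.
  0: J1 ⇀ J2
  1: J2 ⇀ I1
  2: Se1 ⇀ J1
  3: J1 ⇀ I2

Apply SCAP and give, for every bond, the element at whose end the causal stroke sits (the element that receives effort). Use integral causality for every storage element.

#2 |J1  (source Se1 imposes e)
#0 |J2  (J1: bond 2 brought effort, rest push out)
#3 |I2  (common-e at J1 fixed by 2)
#1 |I1  (J2: last free bond brings flow in)

β0 |J2
β1 |I1
β2 |J1
β3 |I2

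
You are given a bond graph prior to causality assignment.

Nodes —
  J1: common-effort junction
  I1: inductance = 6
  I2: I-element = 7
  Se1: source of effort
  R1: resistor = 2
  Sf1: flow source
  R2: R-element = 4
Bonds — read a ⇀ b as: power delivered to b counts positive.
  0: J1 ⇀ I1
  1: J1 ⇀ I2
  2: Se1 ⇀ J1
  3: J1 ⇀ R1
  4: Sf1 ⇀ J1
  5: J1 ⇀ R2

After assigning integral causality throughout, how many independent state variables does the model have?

#2 stroke at J1  (Se1 fixes effort; stroke away)
#4 stroke at Sf1  (source Sf1 imposes f)
#0 stroke at I1  (J1 effort already set via bond 2)
#1 stroke at I2  (common-e at J1 fixed by 2)
#3 stroke at R1  (common-e at J1 fixed by 2)
#5 stroke at R2  (common-e at J1 fixed by 2)

2  (I1, I2 all integral)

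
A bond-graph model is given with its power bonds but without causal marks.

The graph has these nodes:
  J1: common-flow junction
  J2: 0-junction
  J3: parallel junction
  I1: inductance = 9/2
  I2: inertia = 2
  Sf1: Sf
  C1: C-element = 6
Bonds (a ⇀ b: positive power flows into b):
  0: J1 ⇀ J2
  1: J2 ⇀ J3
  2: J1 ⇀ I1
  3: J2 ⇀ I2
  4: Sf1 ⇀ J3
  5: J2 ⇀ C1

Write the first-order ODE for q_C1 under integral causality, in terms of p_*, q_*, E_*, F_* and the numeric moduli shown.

dq_C1/dt = F_Sf1 + 2*p_I1/9 - p_I2/2

β4 |Sf1  (Sf1 (Sf) sets flow on bond)
β1 |J3  (only one effort-in slot at J3)
β2 |I1  (I1 integral (f out))
β0 |J1  (common-f at J1 fixed by 2)
β3 |I2  (I2 integral (f out))
β5 |J2  (J2: last free bond brings effort in)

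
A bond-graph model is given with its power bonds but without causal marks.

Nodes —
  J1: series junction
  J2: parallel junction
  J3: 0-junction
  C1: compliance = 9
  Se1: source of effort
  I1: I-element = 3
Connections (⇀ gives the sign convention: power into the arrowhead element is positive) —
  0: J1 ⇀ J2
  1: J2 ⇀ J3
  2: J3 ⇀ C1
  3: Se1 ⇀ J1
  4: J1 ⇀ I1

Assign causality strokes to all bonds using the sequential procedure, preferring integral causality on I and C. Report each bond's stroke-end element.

#0 stroke at J1
#1 stroke at J2
#2 stroke at J3
#3 stroke at J1
#4 stroke at I1

β3 stroke at J1  (Se1 (Se) sets effort on bond)
β2 stroke at J3  (prefer integral on C1)
β1 stroke at J2  (common-e at J3 fixed by 2)
β0 stroke at J1  (0-jn J2 has e-setter on 1)
β4 stroke at I1  (only one flow-in slot at J1)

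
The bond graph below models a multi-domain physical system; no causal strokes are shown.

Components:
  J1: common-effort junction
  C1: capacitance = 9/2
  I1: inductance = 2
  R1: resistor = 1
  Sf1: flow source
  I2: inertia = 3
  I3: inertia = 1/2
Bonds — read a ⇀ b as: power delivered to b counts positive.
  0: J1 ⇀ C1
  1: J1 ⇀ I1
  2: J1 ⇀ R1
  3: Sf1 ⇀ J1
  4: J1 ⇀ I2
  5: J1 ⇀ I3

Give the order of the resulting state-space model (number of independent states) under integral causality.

b3 |Sf1  (Sf1 (Sf) sets flow on bond)
b0 |J1  (C1 outputs effort q/C1)
b1 |I1  (J1: bond 0 brought effort, rest push out)
b2 |R1  (0-jn J1 has e-setter on 0)
b4 |I2  (J1 effort already set via bond 0)
b5 |I3  (J1: bond 0 brought effort, rest push out)

4  (C1, I1, I2, I3 all integral)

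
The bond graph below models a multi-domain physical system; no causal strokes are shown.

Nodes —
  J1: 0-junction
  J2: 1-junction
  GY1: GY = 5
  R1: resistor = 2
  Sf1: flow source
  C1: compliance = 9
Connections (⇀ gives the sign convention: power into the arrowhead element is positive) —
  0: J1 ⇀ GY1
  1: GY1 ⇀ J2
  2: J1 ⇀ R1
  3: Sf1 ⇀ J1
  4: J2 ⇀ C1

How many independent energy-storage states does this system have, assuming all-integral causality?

1  (C1 all integral)

b3 stroke at Sf1  (source Sf1 imposes f)
b4 stroke at J2  (C1 integral (e out))
b1 stroke at GY1  (J2: last free bond brings flow in)
b0 stroke at GY1  (GY1 both-in/both-out from 1)
b2 stroke at J1  (J1: last free bond brings effort in)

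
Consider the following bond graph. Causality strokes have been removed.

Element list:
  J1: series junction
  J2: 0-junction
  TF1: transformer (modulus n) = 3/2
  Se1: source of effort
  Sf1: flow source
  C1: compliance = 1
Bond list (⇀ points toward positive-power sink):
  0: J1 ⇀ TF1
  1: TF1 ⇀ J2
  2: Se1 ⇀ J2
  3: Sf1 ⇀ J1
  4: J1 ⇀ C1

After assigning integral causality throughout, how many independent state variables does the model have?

1  (C1 all integral)

bond 2 →J2  (source Se1 imposes e)
bond 3 →Sf1  (Sf1 (Sf) sets flow on bond)
bond 0 →J1  (J1 flow already set via bond 3)
bond 4 →J1  (common-f at J1 fixed by 3)
bond 1 →TF1  (J2 effort already set via bond 2)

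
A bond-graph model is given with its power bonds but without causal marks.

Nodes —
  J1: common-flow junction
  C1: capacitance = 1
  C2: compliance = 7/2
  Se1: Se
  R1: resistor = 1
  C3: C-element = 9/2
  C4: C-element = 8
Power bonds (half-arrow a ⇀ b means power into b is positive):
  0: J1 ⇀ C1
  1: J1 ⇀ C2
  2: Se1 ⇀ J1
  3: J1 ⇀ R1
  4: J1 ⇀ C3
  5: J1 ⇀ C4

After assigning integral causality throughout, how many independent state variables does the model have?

4  (C1, C2, C3, C4 all integral)

#2 stroke→J1  (Se1 fixes effort; stroke away)
#0 stroke→J1  (prefer integral on C1)
#1 stroke→J1  (prefer integral on C2)
#4 stroke→J1  (C3: C, integral causality)
#5 stroke→J1  (C4 integral (e out))
#3 stroke→R1  (J1 needs exactly one f-in)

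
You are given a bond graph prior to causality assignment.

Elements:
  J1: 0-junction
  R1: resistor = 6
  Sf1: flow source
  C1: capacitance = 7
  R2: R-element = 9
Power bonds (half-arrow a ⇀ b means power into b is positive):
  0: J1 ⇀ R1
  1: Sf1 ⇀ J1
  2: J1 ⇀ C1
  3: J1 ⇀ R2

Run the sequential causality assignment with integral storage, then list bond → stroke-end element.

bond 0 stroke→R1
bond 1 stroke→Sf1
bond 2 stroke→J1
bond 3 stroke→R2

bond 1 →Sf1  (source Sf1 imposes f)
bond 2 →J1  (C1 outputs effort q/C1)
bond 0 →R1  (J1: bond 2 brought effort, rest push out)
bond 3 →R2  (common-e at J1 fixed by 2)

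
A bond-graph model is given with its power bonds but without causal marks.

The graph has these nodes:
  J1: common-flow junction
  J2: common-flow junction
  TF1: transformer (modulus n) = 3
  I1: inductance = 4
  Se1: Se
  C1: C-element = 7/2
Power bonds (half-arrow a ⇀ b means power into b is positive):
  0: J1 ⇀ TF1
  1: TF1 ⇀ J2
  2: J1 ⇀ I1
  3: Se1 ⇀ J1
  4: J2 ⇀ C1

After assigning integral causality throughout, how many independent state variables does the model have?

2  (C1, I1 all integral)

#3 stroke→J1  (Se1 (Se) sets effort on bond)
#2 stroke→I1  (I1: I, integral causality)
#0 stroke→J1  (J1 flow already set via bond 2)
#1 stroke→TF1  (TF1: transformer flips bond 0)
#4 stroke→J2  (J2: bond 1 brought flow, rest push out)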